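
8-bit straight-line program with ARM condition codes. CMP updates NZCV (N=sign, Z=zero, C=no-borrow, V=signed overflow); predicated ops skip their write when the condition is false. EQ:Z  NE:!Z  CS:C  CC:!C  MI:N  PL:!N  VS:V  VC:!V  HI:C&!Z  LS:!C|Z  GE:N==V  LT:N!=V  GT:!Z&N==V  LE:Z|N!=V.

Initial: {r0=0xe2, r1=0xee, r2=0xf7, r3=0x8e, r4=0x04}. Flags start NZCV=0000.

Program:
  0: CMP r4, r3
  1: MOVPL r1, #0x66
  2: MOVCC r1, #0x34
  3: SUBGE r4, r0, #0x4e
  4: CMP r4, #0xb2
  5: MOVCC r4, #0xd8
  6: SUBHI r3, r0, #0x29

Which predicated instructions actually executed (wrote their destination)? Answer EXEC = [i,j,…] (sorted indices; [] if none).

[0] flags=0000 → (cmp)
[1] flags=0000 PL?T → r1=0x66
[2] flags=0000 CC?T → r1=0x34
[3] flags=0000 GE?T → r4=0x94
[4] flags=1000 → (cmp)
[5] flags=1000 CC?T → r4=0xd8
[6] flags=1000 HI?F → skip

EXEC = [1,2,3,5]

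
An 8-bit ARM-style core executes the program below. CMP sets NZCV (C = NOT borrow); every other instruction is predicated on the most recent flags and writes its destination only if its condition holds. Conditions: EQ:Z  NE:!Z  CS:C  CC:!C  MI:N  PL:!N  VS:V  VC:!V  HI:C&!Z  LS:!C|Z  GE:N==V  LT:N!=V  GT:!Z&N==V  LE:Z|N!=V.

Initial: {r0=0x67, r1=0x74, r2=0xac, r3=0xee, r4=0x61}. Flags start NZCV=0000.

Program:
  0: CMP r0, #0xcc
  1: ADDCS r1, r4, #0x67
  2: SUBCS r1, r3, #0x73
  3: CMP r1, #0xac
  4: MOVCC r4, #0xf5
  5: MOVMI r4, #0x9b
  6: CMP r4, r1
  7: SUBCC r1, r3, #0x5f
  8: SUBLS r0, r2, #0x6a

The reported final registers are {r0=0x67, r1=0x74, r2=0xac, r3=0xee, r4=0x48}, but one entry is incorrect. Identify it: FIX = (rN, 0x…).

FIX = (r4, 0x9b)

[0] flags=1001 → (cmp)
[1] flags=1001 CS?F → skip
[2] flags=1001 CS?F → skip
[3] flags=1001 → (cmp)
[4] flags=1001 CC?T → r4=0xf5
[5] flags=1001 MI?T → r4=0x9b
[6] flags=0011 → (cmp)
[7] flags=0011 CC?F → skip
[8] flags=0011 LS?F → skip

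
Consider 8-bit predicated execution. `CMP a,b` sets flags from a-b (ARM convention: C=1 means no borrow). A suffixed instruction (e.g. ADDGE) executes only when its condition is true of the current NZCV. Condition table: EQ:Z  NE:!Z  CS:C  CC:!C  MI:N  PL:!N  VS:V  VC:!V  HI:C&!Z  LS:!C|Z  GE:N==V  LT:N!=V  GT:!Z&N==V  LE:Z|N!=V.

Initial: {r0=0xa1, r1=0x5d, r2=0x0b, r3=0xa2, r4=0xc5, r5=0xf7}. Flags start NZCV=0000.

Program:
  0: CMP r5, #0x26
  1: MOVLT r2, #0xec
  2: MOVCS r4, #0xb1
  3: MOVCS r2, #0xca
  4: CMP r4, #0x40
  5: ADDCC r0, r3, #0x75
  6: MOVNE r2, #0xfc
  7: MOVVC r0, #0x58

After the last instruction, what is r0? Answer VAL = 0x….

0: ✓ CMP  NZCV=1010
1: ✓ MOVLT  r2←0xec
2: ✓ MOVCS  r4←0xb1
3: ✓ MOVCS  r2←0xca
4: ✓ CMP  NZCV=0011
5: · ADDCC
6: ✓ MOVNE  r2←0xfc
7: · MOVVC

VAL = 0xa1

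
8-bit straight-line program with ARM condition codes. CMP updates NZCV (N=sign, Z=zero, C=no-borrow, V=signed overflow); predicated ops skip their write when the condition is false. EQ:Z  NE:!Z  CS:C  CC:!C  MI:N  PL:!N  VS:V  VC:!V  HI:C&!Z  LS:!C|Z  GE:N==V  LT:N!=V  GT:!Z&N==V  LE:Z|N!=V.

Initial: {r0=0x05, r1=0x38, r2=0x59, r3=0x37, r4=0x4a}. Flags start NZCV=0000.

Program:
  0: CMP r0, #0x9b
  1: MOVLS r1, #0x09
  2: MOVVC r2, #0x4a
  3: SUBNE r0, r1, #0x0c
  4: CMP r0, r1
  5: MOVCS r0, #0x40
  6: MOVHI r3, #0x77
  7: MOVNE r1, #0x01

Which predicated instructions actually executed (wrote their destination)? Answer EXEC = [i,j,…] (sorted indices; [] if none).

[0] flags=0000 → (cmp)
[1] flags=0000 LS?T → r1=0x09
[2] flags=0000 VC?T → r2=0x4a
[3] flags=0000 NE?T → r0=0xfd
[4] flags=1010 → (cmp)
[5] flags=1010 CS?T → r0=0x40
[6] flags=1010 HI?T → r3=0x77
[7] flags=1010 NE?T → r1=0x01

EXEC = [1,2,3,5,6,7]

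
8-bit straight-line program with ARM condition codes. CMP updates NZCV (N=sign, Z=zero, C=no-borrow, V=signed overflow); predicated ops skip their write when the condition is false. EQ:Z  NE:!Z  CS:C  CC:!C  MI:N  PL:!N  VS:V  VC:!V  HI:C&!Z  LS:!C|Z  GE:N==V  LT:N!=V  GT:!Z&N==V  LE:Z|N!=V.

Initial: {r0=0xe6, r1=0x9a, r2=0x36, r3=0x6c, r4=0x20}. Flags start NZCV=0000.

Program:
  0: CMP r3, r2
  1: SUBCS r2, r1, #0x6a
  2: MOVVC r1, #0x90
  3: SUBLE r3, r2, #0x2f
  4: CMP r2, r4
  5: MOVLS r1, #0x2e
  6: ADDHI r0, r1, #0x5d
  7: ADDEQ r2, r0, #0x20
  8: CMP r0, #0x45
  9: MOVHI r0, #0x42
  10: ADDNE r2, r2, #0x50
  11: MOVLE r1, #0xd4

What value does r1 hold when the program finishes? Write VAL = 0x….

[0] flags=0010 → (cmp)
[1] flags=0010 CS?T → r2=0x30
[2] flags=0010 VC?T → r1=0x90
[3] flags=0010 LE?F → skip
[4] flags=0010 → (cmp)
[5] flags=0010 LS?F → skip
[6] flags=0010 HI?T → r0=0xed
[7] flags=0010 EQ?F → skip
[8] flags=1010 → (cmp)
[9] flags=1010 HI?T → r0=0x42
[10] flags=1010 NE?T → r2=0x80
[11] flags=1010 LE?T → r1=0xd4

VAL = 0xd4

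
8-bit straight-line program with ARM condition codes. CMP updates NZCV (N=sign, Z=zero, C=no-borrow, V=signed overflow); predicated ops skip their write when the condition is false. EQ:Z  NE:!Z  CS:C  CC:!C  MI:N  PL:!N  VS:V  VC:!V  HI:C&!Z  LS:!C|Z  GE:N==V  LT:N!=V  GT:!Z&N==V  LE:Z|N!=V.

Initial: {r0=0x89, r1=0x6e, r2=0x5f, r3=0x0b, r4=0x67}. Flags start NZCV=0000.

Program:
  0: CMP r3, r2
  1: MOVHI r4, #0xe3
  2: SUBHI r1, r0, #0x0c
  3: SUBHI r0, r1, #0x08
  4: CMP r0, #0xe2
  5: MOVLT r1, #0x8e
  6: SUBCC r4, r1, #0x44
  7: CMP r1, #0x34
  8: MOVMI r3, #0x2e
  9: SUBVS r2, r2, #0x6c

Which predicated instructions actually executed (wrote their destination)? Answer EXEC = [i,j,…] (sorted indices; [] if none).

EXEC = [5,6,9]

0: ✓ CMP  NZCV=1000
1: · MOVHI
2: · SUBHI
3: · SUBHI
4: ✓ CMP  NZCV=1000
5: ✓ MOVLT  r1←0x8e
6: ✓ SUBCC  r4←0x4a
7: ✓ CMP  NZCV=0011
8: · MOVMI
9: ✓ SUBVS  r2←0xf3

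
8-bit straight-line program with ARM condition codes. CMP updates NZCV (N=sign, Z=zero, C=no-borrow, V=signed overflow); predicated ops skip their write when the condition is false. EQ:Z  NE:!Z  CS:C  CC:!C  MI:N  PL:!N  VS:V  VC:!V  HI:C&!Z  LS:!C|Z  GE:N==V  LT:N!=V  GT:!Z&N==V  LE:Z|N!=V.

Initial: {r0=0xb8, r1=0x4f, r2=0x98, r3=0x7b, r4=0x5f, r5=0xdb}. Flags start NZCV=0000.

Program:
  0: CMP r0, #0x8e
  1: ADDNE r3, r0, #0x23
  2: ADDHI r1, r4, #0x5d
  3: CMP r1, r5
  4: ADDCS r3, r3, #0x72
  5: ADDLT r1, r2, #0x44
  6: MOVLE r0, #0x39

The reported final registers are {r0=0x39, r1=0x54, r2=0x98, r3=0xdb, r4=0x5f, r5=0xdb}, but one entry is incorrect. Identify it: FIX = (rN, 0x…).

FIX = (r1, 0xdc)

[0] flags=0010 → (cmp)
[1] flags=0010 NE?T → r3=0xdb
[2] flags=0010 HI?T → r1=0xbc
[3] flags=1000 → (cmp)
[4] flags=1000 CS?F → skip
[5] flags=1000 LT?T → r1=0xdc
[6] flags=1000 LE?T → r0=0x39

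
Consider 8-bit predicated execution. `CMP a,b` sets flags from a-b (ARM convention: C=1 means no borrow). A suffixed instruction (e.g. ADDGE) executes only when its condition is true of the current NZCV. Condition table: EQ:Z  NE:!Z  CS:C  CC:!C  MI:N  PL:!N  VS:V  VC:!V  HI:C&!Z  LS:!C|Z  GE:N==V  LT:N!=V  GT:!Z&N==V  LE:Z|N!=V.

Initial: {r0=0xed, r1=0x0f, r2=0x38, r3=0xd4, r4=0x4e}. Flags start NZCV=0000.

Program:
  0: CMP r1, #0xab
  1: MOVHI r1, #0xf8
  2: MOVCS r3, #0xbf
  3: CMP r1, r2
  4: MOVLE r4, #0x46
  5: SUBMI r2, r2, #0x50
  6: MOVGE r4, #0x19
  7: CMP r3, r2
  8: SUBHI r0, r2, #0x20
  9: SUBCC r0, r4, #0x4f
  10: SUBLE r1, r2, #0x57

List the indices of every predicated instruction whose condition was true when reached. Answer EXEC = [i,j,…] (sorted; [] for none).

EXEC = [4,5,9,10]

0: ✓ CMP  NZCV=0000
1: · MOVHI
2: · MOVCS
3: ✓ CMP  NZCV=1000
4: ✓ MOVLE  r4←0x46
5: ✓ SUBMI  r2←0xe8
6: · MOVGE
7: ✓ CMP  NZCV=1000
8: · SUBHI
9: ✓ SUBCC  r0←0xf7
10: ✓ SUBLE  r1←0x91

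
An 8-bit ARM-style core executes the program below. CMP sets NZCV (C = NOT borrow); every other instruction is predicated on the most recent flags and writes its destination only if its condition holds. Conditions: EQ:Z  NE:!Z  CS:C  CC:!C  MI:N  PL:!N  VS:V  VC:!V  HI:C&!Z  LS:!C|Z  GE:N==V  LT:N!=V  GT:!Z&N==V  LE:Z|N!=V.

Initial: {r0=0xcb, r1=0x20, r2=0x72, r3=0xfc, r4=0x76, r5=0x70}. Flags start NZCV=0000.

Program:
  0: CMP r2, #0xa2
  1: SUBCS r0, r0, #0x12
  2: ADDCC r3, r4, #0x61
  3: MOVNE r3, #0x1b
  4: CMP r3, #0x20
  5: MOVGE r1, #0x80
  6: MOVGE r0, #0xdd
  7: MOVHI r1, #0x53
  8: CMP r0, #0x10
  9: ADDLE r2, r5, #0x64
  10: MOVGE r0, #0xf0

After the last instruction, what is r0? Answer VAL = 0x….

[0] flags=1001 → (cmp)
[1] flags=1001 CS?F → skip
[2] flags=1001 CC?T → r3=0xd7
[3] flags=1001 NE?T → r3=0x1b
[4] flags=1000 → (cmp)
[5] flags=1000 GE?F → skip
[6] flags=1000 GE?F → skip
[7] flags=1000 HI?F → skip
[8] flags=1010 → (cmp)
[9] flags=1010 LE?T → r2=0xd4
[10] flags=1010 GE?F → skip

VAL = 0xcb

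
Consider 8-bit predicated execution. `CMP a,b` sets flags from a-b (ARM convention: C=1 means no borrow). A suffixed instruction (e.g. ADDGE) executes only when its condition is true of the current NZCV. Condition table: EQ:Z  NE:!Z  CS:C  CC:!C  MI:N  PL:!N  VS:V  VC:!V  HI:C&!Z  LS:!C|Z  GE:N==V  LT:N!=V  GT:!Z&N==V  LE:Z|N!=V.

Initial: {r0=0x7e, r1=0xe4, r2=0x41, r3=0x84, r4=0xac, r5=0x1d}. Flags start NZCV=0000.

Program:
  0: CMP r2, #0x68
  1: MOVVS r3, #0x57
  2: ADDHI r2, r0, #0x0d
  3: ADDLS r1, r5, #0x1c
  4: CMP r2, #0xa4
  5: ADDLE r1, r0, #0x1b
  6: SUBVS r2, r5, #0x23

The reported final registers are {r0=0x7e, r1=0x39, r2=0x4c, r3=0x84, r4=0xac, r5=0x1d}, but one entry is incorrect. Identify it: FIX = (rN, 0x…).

FIX = (r2, 0xfa)

0: ✓ CMP  NZCV=1000
1: · MOVVS
2: · ADDHI
3: ✓ ADDLS  r1←0x39
4: ✓ CMP  NZCV=1001
5: · ADDLE
6: ✓ SUBVS  r2←0xfa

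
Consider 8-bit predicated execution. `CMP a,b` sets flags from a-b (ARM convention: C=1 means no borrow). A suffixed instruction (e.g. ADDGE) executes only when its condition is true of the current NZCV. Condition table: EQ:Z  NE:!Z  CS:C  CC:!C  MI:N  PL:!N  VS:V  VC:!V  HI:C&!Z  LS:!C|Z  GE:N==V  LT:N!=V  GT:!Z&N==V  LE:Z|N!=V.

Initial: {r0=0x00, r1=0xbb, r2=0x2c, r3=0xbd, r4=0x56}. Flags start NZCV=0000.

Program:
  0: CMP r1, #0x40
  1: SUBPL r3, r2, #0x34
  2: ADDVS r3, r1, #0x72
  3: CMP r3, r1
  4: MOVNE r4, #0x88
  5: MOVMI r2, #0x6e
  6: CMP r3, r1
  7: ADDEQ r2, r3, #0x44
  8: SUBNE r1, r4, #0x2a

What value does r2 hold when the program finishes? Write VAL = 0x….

0: ✓ CMP  NZCV=0011
1: ✓ SUBPL  r3←0xf8
2: ✓ ADDVS  r3←0x2d
3: ✓ CMP  NZCV=0000
4: ✓ MOVNE  r4←0x88
5: · MOVMI
6: ✓ CMP  NZCV=0000
7: · ADDEQ
8: ✓ SUBNE  r1←0x5e

VAL = 0x2c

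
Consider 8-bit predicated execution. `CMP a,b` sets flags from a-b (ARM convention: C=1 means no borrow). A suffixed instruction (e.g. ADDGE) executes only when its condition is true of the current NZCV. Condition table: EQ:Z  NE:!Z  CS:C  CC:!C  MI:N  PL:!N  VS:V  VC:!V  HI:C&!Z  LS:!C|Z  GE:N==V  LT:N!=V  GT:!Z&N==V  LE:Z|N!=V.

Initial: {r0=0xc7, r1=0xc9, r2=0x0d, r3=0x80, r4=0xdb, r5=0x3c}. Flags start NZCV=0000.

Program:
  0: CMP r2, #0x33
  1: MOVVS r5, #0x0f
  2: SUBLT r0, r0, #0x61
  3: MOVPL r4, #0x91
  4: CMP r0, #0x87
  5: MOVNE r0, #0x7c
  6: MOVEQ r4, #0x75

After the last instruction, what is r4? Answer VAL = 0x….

VAL = 0xdb

[0] flags=1000 → (cmp)
[1] flags=1000 VS?F → skip
[2] flags=1000 LT?T → r0=0x66
[3] flags=1000 PL?F → skip
[4] flags=1001 → (cmp)
[5] flags=1001 NE?T → r0=0x7c
[6] flags=1001 EQ?F → skip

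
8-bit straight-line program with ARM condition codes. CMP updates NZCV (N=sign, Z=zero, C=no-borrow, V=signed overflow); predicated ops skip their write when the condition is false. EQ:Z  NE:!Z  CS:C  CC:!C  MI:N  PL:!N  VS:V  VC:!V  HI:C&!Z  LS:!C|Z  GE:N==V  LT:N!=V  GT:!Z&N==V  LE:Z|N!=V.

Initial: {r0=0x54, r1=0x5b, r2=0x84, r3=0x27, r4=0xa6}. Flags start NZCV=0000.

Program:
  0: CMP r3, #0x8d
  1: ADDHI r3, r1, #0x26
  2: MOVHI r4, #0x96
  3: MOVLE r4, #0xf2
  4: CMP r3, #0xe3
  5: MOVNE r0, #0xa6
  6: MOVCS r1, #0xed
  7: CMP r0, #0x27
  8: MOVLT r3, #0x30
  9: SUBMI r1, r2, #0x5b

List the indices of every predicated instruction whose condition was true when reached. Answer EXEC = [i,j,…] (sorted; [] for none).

EXEC = [5,8]

[0] flags=1001 → (cmp)
[1] flags=1001 HI?F → skip
[2] flags=1001 HI?F → skip
[3] flags=1001 LE?F → skip
[4] flags=0000 → (cmp)
[5] flags=0000 NE?T → r0=0xa6
[6] flags=0000 CS?F → skip
[7] flags=0011 → (cmp)
[8] flags=0011 LT?T → r3=0x30
[9] flags=0011 MI?F → skip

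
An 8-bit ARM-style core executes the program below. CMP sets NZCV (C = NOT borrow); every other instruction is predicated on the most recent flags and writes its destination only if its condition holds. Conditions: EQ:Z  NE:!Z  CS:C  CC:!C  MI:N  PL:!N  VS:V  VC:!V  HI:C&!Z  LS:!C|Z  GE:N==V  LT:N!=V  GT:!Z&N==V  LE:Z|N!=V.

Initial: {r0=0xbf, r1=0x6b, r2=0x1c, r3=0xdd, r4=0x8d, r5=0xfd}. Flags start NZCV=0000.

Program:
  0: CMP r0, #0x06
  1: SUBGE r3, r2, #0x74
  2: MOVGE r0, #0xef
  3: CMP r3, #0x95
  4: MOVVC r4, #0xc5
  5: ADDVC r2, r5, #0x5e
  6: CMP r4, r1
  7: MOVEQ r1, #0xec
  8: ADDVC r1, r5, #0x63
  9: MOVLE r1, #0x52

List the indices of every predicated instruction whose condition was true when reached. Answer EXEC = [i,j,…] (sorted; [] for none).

EXEC = [4,5,9]

0: ✓ CMP  NZCV=1010
1: · SUBGE
2: · MOVGE
3: ✓ CMP  NZCV=0010
4: ✓ MOVVC  r4←0xc5
5: ✓ ADDVC  r2←0x5b
6: ✓ CMP  NZCV=0011
7: · MOVEQ
8: · ADDVC
9: ✓ MOVLE  r1←0x52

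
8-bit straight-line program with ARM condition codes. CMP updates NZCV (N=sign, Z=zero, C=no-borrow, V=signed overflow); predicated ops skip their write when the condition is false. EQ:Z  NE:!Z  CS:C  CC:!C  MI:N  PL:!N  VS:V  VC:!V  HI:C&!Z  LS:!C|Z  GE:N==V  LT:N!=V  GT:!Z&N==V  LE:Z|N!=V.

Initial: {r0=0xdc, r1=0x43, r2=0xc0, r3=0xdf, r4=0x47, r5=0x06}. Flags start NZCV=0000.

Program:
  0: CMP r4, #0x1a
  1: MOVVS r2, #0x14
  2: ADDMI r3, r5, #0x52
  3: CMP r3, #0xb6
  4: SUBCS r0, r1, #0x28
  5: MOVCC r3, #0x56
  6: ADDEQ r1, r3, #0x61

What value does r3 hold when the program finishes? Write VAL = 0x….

VAL = 0xdf

[0] flags=0010 → (cmp)
[1] flags=0010 VS?F → skip
[2] flags=0010 MI?F → skip
[3] flags=0010 → (cmp)
[4] flags=0010 CS?T → r0=0x1b
[5] flags=0010 CC?F → skip
[6] flags=0010 EQ?F → skip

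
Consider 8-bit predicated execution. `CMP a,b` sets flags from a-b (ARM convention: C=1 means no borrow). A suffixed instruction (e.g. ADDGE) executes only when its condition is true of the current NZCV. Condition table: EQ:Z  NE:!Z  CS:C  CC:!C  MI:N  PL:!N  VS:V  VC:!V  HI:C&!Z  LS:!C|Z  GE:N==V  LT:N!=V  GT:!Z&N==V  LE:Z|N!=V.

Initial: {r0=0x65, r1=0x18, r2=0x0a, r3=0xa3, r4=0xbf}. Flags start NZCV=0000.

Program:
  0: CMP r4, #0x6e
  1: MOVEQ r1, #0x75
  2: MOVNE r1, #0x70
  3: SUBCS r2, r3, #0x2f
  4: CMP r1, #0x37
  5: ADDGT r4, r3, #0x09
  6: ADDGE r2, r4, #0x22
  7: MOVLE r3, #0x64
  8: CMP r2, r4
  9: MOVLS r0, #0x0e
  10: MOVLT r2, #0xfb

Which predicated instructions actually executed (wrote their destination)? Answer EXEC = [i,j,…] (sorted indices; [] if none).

EXEC = [2,3,5,6]

0: ✓ CMP  NZCV=0011
1: · MOVEQ
2: ✓ MOVNE  r1←0x70
3: ✓ SUBCS  r2←0x74
4: ✓ CMP  NZCV=0010
5: ✓ ADDGT  r4←0xac
6: ✓ ADDGE  r2←0xce
7: · MOVLE
8: ✓ CMP  NZCV=0010
9: · MOVLS
10: · MOVLT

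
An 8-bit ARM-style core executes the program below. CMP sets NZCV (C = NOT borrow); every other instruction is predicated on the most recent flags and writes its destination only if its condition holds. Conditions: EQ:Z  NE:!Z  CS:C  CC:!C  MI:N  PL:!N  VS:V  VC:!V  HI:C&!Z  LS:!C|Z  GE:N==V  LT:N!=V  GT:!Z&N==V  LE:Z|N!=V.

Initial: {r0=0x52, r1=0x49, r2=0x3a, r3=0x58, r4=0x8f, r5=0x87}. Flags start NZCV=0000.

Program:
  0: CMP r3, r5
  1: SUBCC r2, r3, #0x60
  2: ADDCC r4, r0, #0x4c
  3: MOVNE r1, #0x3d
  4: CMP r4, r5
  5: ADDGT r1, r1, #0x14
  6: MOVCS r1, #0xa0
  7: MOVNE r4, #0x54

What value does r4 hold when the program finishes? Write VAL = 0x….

0: ✓ CMP  NZCV=1001
1: ✓ SUBCC  r2←0xf8
2: ✓ ADDCC  r4←0x9e
3: ✓ MOVNE  r1←0x3d
4: ✓ CMP  NZCV=0010
5: ✓ ADDGT  r1←0x51
6: ✓ MOVCS  r1←0xa0
7: ✓ MOVNE  r4←0x54

VAL = 0x54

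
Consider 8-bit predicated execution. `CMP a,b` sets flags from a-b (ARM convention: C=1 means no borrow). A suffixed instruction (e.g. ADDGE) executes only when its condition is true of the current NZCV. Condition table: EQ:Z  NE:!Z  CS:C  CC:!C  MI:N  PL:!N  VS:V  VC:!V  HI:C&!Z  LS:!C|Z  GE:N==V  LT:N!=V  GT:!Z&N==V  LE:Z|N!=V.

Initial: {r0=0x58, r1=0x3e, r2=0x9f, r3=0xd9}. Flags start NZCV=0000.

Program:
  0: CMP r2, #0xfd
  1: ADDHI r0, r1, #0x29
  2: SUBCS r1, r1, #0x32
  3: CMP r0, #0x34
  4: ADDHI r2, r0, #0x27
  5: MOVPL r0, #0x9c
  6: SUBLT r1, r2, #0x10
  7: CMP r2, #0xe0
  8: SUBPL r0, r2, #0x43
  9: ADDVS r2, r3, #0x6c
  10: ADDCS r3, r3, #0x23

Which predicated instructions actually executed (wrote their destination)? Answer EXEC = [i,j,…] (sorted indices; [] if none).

0: ✓ CMP  NZCV=1000
1: · ADDHI
2: · SUBCS
3: ✓ CMP  NZCV=0010
4: ✓ ADDHI  r2←0x7f
5: ✓ MOVPL  r0←0x9c
6: · SUBLT
7: ✓ CMP  NZCV=1001
8: · SUBPL
9: ✓ ADDVS  r2←0x45
10: · ADDCS

EXEC = [4,5,9]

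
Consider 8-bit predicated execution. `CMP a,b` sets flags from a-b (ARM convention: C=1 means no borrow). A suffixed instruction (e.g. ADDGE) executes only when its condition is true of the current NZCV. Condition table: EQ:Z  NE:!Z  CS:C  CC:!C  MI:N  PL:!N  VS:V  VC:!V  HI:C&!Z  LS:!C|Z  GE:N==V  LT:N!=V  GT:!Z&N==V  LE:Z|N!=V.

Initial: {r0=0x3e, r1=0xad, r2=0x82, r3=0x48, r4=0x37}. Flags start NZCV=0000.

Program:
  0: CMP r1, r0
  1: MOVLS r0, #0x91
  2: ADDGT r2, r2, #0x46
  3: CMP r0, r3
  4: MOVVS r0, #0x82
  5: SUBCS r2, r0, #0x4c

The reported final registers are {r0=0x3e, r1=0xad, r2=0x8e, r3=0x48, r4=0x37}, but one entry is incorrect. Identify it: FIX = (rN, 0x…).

FIX = (r2, 0x82)

0: ✓ CMP  NZCV=0011
1: · MOVLS
2: · ADDGT
3: ✓ CMP  NZCV=1000
4: · MOVVS
5: · SUBCS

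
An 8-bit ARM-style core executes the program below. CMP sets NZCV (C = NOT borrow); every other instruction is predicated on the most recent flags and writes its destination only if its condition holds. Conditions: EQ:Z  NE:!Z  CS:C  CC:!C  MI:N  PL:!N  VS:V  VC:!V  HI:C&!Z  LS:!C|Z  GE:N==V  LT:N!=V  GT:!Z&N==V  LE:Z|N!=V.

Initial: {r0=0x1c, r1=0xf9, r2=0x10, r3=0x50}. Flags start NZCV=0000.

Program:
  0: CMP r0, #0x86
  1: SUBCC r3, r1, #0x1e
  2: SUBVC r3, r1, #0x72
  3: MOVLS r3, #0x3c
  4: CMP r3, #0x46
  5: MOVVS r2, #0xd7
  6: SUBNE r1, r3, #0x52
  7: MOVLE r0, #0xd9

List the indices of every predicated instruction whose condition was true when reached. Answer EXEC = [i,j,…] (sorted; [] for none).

[0] flags=1001 → (cmp)
[1] flags=1001 CC?T → r3=0xdb
[2] flags=1001 VC?F → skip
[3] flags=1001 LS?T → r3=0x3c
[4] flags=1000 → (cmp)
[5] flags=1000 VS?F → skip
[6] flags=1000 NE?T → r1=0xea
[7] flags=1000 LE?T → r0=0xd9

EXEC = [1,3,6,7]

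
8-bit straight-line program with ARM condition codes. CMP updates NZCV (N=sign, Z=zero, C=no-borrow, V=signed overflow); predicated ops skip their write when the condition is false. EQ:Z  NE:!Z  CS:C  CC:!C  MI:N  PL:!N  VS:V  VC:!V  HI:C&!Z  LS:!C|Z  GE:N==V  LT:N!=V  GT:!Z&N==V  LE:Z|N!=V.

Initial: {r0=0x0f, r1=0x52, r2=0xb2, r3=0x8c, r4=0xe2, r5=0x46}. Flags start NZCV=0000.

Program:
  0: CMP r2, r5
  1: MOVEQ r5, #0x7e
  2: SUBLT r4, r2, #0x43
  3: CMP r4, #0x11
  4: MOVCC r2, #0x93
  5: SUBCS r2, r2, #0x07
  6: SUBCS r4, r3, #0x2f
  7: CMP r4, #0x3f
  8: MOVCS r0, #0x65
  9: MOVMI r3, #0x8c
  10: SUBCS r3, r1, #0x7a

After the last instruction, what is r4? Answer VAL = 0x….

VAL = 0x5d

0: ✓ CMP  NZCV=0011
1: · MOVEQ
2: ✓ SUBLT  r4←0x6f
3: ✓ CMP  NZCV=0010
4: · MOVCC
5: ✓ SUBCS  r2←0xab
6: ✓ SUBCS  r4←0x5d
7: ✓ CMP  NZCV=0010
8: ✓ MOVCS  r0←0x65
9: · MOVMI
10: ✓ SUBCS  r3←0xd8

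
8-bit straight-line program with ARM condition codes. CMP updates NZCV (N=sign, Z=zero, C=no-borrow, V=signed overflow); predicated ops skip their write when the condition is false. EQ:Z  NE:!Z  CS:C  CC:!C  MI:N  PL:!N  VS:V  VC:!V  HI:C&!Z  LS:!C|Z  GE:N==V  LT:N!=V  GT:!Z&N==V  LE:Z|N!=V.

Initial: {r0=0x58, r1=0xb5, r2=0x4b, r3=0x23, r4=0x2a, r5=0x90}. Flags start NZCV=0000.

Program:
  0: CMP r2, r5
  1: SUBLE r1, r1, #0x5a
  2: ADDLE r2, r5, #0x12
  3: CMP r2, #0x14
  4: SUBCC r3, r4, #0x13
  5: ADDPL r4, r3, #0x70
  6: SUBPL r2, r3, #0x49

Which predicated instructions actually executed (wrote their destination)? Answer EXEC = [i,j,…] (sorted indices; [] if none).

EXEC = [5,6]

0: ✓ CMP  NZCV=1001
1: · SUBLE
2: · ADDLE
3: ✓ CMP  NZCV=0010
4: · SUBCC
5: ✓ ADDPL  r4←0x93
6: ✓ SUBPL  r2←0xda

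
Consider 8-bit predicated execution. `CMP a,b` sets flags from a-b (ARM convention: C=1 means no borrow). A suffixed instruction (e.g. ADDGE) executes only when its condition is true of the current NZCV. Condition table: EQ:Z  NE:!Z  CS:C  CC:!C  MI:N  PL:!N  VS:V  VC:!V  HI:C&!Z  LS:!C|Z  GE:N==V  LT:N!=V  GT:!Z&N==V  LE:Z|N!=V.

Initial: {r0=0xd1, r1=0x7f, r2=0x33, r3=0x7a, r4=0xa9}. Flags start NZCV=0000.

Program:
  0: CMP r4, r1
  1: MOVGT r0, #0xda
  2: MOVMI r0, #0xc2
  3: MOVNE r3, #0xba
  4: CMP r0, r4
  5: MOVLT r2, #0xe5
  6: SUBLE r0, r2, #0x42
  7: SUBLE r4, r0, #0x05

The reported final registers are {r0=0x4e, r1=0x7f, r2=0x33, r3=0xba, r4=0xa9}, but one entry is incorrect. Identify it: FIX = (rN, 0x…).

FIX = (r0, 0xd1)

[0] flags=0011 → (cmp)
[1] flags=0011 GT?F → skip
[2] flags=0011 MI?F → skip
[3] flags=0011 NE?T → r3=0xba
[4] flags=0010 → (cmp)
[5] flags=0010 LT?F → skip
[6] flags=0010 LE?F → skip
[7] flags=0010 LE?F → skip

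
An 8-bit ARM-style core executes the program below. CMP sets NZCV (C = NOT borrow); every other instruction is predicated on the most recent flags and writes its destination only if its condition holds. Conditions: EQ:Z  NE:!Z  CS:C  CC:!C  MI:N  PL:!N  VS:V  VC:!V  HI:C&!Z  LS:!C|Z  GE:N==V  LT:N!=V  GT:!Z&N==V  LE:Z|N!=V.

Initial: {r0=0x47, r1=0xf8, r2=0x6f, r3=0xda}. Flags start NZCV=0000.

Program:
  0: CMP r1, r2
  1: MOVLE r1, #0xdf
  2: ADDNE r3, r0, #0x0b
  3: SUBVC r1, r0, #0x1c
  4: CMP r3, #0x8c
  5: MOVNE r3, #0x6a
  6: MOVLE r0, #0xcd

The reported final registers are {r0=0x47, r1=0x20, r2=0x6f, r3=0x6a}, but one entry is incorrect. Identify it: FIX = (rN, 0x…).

FIX = (r1, 0x2b)

0: ✓ CMP  NZCV=1010
1: ✓ MOVLE  r1←0xdf
2: ✓ ADDNE  r3←0x52
3: ✓ SUBVC  r1←0x2b
4: ✓ CMP  NZCV=1001
5: ✓ MOVNE  r3←0x6a
6: · MOVLE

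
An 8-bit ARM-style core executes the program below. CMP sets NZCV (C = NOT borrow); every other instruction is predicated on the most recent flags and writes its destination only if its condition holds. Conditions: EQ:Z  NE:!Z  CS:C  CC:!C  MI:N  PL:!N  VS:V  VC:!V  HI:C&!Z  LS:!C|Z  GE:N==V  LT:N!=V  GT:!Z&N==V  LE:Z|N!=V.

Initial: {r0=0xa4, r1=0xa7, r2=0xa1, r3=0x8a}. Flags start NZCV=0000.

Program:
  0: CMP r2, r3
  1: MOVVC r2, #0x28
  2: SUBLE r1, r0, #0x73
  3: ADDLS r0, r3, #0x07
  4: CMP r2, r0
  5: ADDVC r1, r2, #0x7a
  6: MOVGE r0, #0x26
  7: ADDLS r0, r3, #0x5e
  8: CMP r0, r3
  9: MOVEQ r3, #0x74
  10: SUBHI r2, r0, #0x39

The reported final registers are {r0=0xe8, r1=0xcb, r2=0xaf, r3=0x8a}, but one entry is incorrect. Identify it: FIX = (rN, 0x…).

FIX = (r1, 0xa7)

[0] flags=0010 → (cmp)
[1] flags=0010 VC?T → r2=0x28
[2] flags=0010 LE?F → skip
[3] flags=0010 LS?F → skip
[4] flags=1001 → (cmp)
[5] flags=1001 VC?F → skip
[6] flags=1001 GE?T → r0=0x26
[7] flags=1001 LS?T → r0=0xe8
[8] flags=0010 → (cmp)
[9] flags=0010 EQ?F → skip
[10] flags=0010 HI?T → r2=0xaf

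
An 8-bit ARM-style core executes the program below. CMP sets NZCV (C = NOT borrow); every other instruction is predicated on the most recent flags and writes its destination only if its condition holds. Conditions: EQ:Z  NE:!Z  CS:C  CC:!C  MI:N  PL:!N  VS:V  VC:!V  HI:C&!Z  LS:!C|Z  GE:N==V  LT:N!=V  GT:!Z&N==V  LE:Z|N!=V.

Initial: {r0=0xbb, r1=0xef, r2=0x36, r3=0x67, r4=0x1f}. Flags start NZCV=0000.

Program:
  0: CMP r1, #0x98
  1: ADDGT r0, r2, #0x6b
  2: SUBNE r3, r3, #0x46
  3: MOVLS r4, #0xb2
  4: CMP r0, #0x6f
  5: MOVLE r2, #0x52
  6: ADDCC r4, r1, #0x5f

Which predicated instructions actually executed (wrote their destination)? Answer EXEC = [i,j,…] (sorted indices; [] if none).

EXEC = [1,2,5]

[0] flags=0010 → (cmp)
[1] flags=0010 GT?T → r0=0xa1
[2] flags=0010 NE?T → r3=0x21
[3] flags=0010 LS?F → skip
[4] flags=0011 → (cmp)
[5] flags=0011 LE?T → r2=0x52
[6] flags=0011 CC?F → skip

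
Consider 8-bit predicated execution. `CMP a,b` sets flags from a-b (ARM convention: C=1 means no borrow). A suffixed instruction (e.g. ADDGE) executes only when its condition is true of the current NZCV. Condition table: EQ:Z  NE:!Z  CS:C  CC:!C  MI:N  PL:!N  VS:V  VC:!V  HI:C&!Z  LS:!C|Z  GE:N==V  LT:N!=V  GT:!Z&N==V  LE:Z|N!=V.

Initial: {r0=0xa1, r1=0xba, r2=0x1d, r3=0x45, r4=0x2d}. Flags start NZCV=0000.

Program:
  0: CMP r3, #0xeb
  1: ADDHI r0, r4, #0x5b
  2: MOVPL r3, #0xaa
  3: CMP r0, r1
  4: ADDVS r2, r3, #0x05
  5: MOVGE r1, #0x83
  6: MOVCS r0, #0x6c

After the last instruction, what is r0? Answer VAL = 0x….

0: ✓ CMP  NZCV=0000
1: · ADDHI
2: ✓ MOVPL  r3←0xaa
3: ✓ CMP  NZCV=1000
4: · ADDVS
5: · MOVGE
6: · MOVCS

VAL = 0xa1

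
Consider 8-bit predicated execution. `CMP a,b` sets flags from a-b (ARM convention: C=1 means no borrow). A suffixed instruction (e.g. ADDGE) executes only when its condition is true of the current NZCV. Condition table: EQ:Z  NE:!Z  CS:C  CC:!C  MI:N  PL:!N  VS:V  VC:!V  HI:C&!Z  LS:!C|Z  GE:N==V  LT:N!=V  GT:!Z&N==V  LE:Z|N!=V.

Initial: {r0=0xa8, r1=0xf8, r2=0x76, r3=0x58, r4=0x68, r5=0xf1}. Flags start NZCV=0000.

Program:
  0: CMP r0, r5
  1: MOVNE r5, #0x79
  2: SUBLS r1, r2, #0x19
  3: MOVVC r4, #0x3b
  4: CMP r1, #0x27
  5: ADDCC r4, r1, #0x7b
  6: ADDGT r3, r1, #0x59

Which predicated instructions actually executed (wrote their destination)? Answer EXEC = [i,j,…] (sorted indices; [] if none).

EXEC = [1,2,3,6]

[0] flags=1000 → (cmp)
[1] flags=1000 NE?T → r5=0x79
[2] flags=1000 LS?T → r1=0x5d
[3] flags=1000 VC?T → r4=0x3b
[4] flags=0010 → (cmp)
[5] flags=0010 CC?F → skip
[6] flags=0010 GT?T → r3=0xb6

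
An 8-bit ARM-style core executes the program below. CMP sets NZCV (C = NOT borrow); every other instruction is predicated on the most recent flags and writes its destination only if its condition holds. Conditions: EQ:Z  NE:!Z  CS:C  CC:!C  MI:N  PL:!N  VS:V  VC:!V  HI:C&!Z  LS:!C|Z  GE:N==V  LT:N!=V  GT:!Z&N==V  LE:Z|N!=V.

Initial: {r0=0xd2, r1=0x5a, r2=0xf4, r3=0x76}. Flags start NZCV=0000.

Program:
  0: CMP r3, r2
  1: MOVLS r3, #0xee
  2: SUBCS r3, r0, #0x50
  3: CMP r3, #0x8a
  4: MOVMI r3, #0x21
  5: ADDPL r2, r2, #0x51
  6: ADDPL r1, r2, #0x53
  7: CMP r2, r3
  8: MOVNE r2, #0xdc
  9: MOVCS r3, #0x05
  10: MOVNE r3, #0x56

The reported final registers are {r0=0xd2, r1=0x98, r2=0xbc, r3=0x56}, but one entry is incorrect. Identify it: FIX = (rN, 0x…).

FIX = (r2, 0xdc)

0: ✓ CMP  NZCV=1001
1: ✓ MOVLS  r3←0xee
2: · SUBCS
3: ✓ CMP  NZCV=0010
4: · MOVMI
5: ✓ ADDPL  r2←0x45
6: ✓ ADDPL  r1←0x98
7: ✓ CMP  NZCV=0000
8: ✓ MOVNE  r2←0xdc
9: · MOVCS
10: ✓ MOVNE  r3←0x56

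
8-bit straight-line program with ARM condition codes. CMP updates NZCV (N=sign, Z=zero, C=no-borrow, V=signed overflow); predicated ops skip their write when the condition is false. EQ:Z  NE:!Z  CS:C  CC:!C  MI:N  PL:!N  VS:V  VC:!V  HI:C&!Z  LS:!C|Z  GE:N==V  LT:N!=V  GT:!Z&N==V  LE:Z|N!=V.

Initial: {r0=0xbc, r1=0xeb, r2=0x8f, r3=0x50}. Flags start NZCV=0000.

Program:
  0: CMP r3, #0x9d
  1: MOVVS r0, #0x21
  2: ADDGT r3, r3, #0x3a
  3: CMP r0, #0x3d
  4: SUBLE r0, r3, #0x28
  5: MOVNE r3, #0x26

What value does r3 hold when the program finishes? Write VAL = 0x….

VAL = 0x26

[0] flags=1001 → (cmp)
[1] flags=1001 VS?T → r0=0x21
[2] flags=1001 GT?T → r3=0x8a
[3] flags=1000 → (cmp)
[4] flags=1000 LE?T → r0=0x62
[5] flags=1000 NE?T → r3=0x26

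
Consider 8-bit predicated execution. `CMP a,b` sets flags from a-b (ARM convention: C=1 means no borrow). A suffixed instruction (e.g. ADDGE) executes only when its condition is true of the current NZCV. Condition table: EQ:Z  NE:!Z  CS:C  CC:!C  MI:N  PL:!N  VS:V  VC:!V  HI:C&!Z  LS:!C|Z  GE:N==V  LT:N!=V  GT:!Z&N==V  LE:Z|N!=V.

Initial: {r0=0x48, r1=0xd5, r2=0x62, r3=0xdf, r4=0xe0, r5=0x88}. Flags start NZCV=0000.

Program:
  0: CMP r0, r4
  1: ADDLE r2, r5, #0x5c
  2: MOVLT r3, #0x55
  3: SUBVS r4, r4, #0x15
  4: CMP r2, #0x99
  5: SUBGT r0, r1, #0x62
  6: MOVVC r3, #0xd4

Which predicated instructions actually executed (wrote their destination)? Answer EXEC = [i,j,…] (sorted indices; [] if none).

EXEC = [5]

[0] flags=0000 → (cmp)
[1] flags=0000 LE?F → skip
[2] flags=0000 LT?F → skip
[3] flags=0000 VS?F → skip
[4] flags=1001 → (cmp)
[5] flags=1001 GT?T → r0=0x73
[6] flags=1001 VC?F → skip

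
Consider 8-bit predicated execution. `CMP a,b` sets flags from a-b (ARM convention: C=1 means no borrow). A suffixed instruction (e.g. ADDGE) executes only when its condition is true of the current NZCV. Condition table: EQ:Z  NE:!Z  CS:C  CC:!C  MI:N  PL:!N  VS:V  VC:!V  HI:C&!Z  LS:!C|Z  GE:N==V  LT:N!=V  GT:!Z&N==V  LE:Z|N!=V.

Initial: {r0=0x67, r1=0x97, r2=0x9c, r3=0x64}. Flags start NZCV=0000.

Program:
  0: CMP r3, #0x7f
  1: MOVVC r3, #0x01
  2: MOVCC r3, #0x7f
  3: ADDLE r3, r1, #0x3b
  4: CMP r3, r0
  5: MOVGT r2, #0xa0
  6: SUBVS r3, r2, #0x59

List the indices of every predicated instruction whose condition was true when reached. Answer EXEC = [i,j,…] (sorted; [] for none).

[0] flags=1000 → (cmp)
[1] flags=1000 VC?T → r3=0x01
[2] flags=1000 CC?T → r3=0x7f
[3] flags=1000 LE?T → r3=0xd2
[4] flags=0011 → (cmp)
[5] flags=0011 GT?F → skip
[6] flags=0011 VS?T → r3=0x43

EXEC = [1,2,3,6]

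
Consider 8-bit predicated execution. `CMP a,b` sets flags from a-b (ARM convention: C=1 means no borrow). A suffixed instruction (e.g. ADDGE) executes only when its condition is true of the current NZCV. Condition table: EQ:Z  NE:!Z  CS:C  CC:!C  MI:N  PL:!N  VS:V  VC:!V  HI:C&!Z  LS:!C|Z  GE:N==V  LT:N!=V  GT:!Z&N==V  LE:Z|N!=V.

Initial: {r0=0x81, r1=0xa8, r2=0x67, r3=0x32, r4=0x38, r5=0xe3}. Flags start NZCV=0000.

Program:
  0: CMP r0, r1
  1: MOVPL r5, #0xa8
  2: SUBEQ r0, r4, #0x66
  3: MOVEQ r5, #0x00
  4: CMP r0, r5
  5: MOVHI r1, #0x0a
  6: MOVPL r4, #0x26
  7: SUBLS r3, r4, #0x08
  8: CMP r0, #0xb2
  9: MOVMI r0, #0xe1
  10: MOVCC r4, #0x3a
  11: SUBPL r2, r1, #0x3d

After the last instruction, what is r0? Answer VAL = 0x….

0: ✓ CMP  NZCV=1000
1: · MOVPL
2: · SUBEQ
3: · MOVEQ
4: ✓ CMP  NZCV=1000
5: · MOVHI
6: · MOVPL
7: ✓ SUBLS  r3←0x30
8: ✓ CMP  NZCV=1000
9: ✓ MOVMI  r0←0xe1
10: ✓ MOVCC  r4←0x3a
11: · SUBPL

VAL = 0xe1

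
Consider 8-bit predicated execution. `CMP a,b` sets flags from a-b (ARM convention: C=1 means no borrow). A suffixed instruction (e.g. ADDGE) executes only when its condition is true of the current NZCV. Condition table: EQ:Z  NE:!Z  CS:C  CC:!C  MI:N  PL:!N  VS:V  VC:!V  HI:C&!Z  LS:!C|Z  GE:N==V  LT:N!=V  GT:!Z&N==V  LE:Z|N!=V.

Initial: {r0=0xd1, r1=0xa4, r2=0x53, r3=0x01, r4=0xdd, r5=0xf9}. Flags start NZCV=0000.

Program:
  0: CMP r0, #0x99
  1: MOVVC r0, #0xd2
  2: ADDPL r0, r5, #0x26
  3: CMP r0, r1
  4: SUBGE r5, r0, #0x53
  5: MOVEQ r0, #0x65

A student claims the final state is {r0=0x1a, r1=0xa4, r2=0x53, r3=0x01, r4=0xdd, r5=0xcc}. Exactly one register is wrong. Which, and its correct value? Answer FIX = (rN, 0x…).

FIX = (r0, 0x1f)

[0] flags=0010 → (cmp)
[1] flags=0010 VC?T → r0=0xd2
[2] flags=0010 PL?T → r0=0x1f
[3] flags=0000 → (cmp)
[4] flags=0000 GE?T → r5=0xcc
[5] flags=0000 EQ?F → skip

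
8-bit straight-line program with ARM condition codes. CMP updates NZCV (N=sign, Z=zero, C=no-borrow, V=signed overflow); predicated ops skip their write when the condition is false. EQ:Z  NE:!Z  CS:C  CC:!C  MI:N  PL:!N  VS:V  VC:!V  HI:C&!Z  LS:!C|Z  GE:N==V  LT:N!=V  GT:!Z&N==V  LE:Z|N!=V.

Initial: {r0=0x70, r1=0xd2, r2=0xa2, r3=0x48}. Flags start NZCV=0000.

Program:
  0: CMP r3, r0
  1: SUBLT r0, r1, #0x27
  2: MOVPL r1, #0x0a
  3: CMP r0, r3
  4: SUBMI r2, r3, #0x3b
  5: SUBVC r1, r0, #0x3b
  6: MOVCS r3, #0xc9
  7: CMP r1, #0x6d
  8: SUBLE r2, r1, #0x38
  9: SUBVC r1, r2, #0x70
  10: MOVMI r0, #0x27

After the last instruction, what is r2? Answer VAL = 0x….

[0] flags=1000 → (cmp)
[1] flags=1000 LT?T → r0=0xab
[2] flags=1000 PL?F → skip
[3] flags=0011 → (cmp)
[4] flags=0011 MI?F → skip
[5] flags=0011 VC?F → skip
[6] flags=0011 CS?T → r3=0xc9
[7] flags=0011 → (cmp)
[8] flags=0011 LE?T → r2=0x9a
[9] flags=0011 VC?F → skip
[10] flags=0011 MI?F → skip

VAL = 0x9a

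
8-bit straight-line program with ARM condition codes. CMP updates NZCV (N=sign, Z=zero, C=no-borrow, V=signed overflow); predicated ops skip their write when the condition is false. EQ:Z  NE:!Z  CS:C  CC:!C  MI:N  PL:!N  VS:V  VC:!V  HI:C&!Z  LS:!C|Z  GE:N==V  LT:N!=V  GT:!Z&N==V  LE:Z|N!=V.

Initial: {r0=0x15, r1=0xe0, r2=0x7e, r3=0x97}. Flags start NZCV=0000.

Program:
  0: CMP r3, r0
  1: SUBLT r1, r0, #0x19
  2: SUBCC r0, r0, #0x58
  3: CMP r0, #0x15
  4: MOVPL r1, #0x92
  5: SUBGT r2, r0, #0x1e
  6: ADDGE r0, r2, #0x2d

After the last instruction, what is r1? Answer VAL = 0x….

VAL = 0x92

[0] flags=1010 → (cmp)
[1] flags=1010 LT?T → r1=0xfc
[2] flags=1010 CC?F → skip
[3] flags=0110 → (cmp)
[4] flags=0110 PL?T → r1=0x92
[5] flags=0110 GT?F → skip
[6] flags=0110 GE?T → r0=0xab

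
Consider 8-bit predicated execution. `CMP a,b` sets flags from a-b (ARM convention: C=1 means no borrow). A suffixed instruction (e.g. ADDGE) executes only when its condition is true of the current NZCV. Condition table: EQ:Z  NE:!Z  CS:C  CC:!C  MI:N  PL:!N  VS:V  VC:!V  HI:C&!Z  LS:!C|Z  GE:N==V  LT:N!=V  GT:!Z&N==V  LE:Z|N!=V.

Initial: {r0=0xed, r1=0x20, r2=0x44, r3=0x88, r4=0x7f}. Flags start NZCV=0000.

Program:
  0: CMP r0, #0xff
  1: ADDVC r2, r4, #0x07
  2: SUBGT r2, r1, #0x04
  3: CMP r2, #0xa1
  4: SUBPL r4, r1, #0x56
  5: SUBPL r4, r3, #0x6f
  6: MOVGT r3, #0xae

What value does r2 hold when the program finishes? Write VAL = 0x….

VAL = 0x86

0: ✓ CMP  NZCV=1000
1: ✓ ADDVC  r2←0x86
2: · SUBGT
3: ✓ CMP  NZCV=1000
4: · SUBPL
5: · SUBPL
6: · MOVGT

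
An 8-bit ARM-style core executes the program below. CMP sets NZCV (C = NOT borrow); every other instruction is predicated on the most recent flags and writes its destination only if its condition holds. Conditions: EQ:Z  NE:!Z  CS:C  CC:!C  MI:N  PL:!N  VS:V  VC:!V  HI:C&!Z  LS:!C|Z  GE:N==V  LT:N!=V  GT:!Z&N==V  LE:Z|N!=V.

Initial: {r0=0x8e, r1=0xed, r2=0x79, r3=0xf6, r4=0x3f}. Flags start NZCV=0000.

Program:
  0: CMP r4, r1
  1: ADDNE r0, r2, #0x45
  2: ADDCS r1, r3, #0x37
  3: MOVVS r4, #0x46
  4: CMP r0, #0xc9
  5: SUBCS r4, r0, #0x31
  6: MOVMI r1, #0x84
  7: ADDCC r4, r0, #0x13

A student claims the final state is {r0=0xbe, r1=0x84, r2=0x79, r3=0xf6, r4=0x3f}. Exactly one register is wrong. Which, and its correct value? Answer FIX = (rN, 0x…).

[0] flags=0000 → (cmp)
[1] flags=0000 NE?T → r0=0xbe
[2] flags=0000 CS?F → skip
[3] flags=0000 VS?F → skip
[4] flags=1000 → (cmp)
[5] flags=1000 CS?F → skip
[6] flags=1000 MI?T → r1=0x84
[7] flags=1000 CC?T → r4=0xd1

FIX = (r4, 0xd1)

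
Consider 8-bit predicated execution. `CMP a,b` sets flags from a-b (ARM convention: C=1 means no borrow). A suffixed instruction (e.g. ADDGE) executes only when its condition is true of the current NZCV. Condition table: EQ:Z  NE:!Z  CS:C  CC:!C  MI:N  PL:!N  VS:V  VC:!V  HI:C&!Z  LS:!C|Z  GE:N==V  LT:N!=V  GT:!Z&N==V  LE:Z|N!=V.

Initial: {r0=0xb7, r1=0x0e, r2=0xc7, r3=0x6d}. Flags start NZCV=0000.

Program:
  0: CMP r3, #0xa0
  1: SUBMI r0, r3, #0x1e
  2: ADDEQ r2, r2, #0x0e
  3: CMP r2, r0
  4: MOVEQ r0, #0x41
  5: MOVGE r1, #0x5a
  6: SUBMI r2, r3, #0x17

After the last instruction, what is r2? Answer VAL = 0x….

0: ✓ CMP  NZCV=1001
1: ✓ SUBMI  r0←0x4f
2: · ADDEQ
3: ✓ CMP  NZCV=0011
4: · MOVEQ
5: · MOVGE
6: · SUBMI

VAL = 0xc7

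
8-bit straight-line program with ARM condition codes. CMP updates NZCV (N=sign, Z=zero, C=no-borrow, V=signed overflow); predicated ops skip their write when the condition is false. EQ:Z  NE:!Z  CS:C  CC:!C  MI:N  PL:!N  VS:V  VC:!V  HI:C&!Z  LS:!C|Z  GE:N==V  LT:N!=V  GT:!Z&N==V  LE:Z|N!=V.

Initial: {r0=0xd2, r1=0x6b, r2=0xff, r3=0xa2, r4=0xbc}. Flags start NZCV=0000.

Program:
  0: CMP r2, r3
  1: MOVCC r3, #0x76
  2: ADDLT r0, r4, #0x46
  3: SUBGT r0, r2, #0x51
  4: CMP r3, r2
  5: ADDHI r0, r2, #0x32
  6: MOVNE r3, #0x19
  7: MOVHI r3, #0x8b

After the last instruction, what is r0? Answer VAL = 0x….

[0] flags=0010 → (cmp)
[1] flags=0010 CC?F → skip
[2] flags=0010 LT?F → skip
[3] flags=0010 GT?T → r0=0xae
[4] flags=1000 → (cmp)
[5] flags=1000 HI?F → skip
[6] flags=1000 NE?T → r3=0x19
[7] flags=1000 HI?F → skip

VAL = 0xae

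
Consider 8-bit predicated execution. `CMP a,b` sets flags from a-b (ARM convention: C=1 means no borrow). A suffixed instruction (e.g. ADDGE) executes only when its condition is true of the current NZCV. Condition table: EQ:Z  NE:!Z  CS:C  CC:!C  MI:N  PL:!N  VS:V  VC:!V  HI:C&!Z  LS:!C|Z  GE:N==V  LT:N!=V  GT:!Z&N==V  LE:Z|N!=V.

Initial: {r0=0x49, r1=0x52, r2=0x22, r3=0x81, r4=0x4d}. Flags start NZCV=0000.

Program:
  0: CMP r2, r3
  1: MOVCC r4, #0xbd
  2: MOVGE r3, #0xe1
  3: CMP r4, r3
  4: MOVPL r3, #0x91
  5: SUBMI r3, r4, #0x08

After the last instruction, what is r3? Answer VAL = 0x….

VAL = 0xb5

0: ✓ CMP  NZCV=1001
1: ✓ MOVCC  r4←0xbd
2: ✓ MOVGE  r3←0xe1
3: ✓ CMP  NZCV=1000
4: · MOVPL
5: ✓ SUBMI  r3←0xb5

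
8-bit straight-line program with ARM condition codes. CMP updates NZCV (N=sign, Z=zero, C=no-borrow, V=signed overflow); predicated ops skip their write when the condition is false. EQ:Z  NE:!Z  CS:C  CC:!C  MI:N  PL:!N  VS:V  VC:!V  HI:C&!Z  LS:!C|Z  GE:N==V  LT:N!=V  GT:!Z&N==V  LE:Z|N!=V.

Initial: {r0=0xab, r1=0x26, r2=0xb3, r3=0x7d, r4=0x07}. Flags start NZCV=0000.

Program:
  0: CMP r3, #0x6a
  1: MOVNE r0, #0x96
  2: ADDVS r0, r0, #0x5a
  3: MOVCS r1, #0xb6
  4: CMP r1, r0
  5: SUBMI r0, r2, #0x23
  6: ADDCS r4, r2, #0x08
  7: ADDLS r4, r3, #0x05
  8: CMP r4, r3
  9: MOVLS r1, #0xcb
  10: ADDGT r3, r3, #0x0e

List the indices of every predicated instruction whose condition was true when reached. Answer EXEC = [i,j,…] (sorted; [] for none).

EXEC = [1,3,6]

[0] flags=0010 → (cmp)
[1] flags=0010 NE?T → r0=0x96
[2] flags=0010 VS?F → skip
[3] flags=0010 CS?T → r1=0xb6
[4] flags=0010 → (cmp)
[5] flags=0010 MI?F → skip
[6] flags=0010 CS?T → r4=0xbb
[7] flags=0010 LS?F → skip
[8] flags=0011 → (cmp)
[9] flags=0011 LS?F → skip
[10] flags=0011 GT?F → skip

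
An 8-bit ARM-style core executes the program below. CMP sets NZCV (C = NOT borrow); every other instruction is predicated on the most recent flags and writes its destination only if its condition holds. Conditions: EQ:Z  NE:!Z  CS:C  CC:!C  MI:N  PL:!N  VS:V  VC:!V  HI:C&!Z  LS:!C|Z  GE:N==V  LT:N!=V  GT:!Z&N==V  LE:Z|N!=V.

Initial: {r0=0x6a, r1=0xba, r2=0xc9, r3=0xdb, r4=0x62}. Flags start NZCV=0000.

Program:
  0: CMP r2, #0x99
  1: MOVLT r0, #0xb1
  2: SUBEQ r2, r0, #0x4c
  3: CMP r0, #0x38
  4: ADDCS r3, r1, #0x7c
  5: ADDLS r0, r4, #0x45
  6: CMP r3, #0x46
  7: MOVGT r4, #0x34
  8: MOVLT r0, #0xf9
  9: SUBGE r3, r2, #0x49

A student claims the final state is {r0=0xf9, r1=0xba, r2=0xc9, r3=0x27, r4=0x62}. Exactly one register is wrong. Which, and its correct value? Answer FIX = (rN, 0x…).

[0] flags=0010 → (cmp)
[1] flags=0010 LT?F → skip
[2] flags=0010 EQ?F → skip
[3] flags=0010 → (cmp)
[4] flags=0010 CS?T → r3=0x36
[5] flags=0010 LS?F → skip
[6] flags=1000 → (cmp)
[7] flags=1000 GT?F → skip
[8] flags=1000 LT?T → r0=0xf9
[9] flags=1000 GE?F → skip

FIX = (r3, 0x36)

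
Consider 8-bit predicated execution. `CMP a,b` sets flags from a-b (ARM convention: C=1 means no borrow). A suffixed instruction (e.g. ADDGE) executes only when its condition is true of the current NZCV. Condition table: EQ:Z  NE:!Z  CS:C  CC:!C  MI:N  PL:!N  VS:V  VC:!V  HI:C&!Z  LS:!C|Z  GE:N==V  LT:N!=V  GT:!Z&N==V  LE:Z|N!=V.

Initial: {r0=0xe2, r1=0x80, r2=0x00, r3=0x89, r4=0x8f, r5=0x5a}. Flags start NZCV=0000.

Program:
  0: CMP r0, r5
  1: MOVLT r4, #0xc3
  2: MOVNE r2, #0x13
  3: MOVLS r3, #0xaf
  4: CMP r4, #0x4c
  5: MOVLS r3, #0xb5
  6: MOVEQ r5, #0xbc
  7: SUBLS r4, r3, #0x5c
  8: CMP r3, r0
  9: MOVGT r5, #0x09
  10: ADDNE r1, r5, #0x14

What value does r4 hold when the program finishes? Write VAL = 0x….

VAL = 0xc3

0: ✓ CMP  NZCV=1010
1: ✓ MOVLT  r4←0xc3
2: ✓ MOVNE  r2←0x13
3: · MOVLS
4: ✓ CMP  NZCV=0011
5: · MOVLS
6: · MOVEQ
7: · SUBLS
8: ✓ CMP  NZCV=1000
9: · MOVGT
10: ✓ ADDNE  r1←0x6e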